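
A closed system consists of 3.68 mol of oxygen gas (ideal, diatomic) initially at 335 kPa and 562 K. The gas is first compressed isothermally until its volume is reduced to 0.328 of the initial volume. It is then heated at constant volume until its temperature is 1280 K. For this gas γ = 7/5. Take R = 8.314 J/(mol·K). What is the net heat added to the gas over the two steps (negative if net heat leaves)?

V₁ = nRT₁/P₁ = 3.68×8.314×562/335 = 51.3 L.
Step 1 — Isothermal: T stays 562 K; PV = const ⇒ V₂ = 16.8 L, P₂ = 1020 kPa.
ΔU = 0 (ideal gas, T constant).
W = nRT ln(V₂/V₁) = 3.68×8.314×562×ln(0.328) = -19200 J.
Q = ΔU + W = -19200 J.
State after step 1: P = 1020 kPa, V = 16.8 L, T = 562 K.
Step 2 — Isochoric: V stays 16.8 L; P/T = const ⇒ T₂ = 1280 K, P₂ = 2330 kPa.
W = 0 (no volume change).
ΔU = nCvΔT = 3.68×20.8×(1280−562) = 54900 J.
Q = ΔU = 54900 J.
Net over both steps: W = -19200 J, Q = 35800 J, ΔU = 54900 J.

35800 J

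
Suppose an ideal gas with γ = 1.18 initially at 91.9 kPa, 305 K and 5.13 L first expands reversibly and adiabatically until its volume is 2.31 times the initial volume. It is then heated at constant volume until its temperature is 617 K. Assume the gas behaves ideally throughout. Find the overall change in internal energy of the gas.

2680 J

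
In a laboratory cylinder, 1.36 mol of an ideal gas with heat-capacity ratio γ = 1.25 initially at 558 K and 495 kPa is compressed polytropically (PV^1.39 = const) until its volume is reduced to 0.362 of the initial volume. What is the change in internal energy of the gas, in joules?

12300 J

V₁ = nRT₁/P₁ = 1.36×8.314×558/495 = 12.7 L.
Polytropic n=1.39: T₂ = T₁(V₁/V₂)^(n−1) = 558×(2.76)^0.39 = 829 K; P₂ = P₁(V₁/V₂)^n = 2030 kPa.
For an ideal gas ΔU = nCvΔT with Cv = R/(γ−1) = 33.3 J/(mol·K).
ΔU = 1.36×33.3×(829−558) = 12300 J.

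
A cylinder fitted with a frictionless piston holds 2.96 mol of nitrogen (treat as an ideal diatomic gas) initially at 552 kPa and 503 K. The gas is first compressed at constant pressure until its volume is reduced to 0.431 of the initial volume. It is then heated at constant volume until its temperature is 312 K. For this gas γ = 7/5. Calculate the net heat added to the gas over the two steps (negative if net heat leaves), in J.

V₁ = nRT₁/P₁ = 2.96×8.314×503/552 = 22.4 L.
Step 1 — Isobaric: P stays 552 kPa; V/T = const ⇒ T₂ = 217 K, V₂ = 9.67 L.
W = PΔV = 552×(9.67−22.4) kPa·L = -7040 J.
ΔU = nCvΔT = 2.96×20.8×(217−503) = -17600 J.
Q = ΔU + W = nCpΔT = -24700 J.
State after step 1: P = 552 kPa, V = 9.67 L, T = 217 K.
Step 2 — Isochoric: V stays 9.67 L; P/T = const ⇒ T₂ = 312 K, P₂ = 794 kPa.
W = 0 (no volume change).
ΔU = nCvΔT = 2.96×20.8×(312−217) = 5860 J.
Q = ΔU = 5860 J.
Net over both steps: W = -7040 J, Q = -18800 J, ΔU = -11800 J.

-18800 J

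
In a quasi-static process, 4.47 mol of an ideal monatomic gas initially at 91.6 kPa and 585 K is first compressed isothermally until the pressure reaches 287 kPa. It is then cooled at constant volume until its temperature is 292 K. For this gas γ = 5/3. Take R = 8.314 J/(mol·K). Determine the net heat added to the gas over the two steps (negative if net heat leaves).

V₁ = nRT₁/P₁ = 4.47×8.314×585/91.6 = 237 L.
Step 1 — Isothermal: T stays 585 K; PV = const ⇒ V₂ = 75.8 L, P₂ = 287 kPa.
ΔU = 0 (ideal gas, T constant).
W = nRT ln(V₂/V₁) = 4.47×8.314×585×ln(0.319) = -24800 J.
Q = ΔU + W = -24800 J.
State after step 1: P = 287 kPa, V = 75.8 L, T = 585 K.
Step 2 — Isochoric: V stays 75.8 L; P/T = const ⇒ T₂ = 292 K, P₂ = 143 kPa.
W = 0 (no volume change).
ΔU = nCvΔT = 4.47×12.5×(292−585) = -16300 J.
Q = ΔU = -16300 J.
Net over both steps: W = -24800 J, Q = -41200 J, ΔU = -16300 J.

-41200 J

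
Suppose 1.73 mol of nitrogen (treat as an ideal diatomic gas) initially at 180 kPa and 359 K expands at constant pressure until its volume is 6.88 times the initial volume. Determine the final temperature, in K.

V₁ = nRT₁/P₁ = 1.73×8.314×359/180 = 28.7 L.
Isobaric: P stays 180 kPa; V/T = const ⇒ T₂ = 2470 K, V₂ = 197 L.

2470 K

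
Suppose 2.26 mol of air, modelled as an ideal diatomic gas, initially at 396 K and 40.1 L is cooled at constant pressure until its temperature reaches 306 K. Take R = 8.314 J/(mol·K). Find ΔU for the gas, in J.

-4230 J

P₁ = nRT₁/V₁ = 2.26×8.314×396/40.1 = 186 kPa.
Isobaric: P stays 186 kPa; V/T = const ⇒ T₂ = 306 K, V₂ = 31.0 L.
For an ideal gas ΔU = nCvΔT with Cv = (5/2)R = 20.8 J/(mol·K).
ΔU = 2.26×20.8×(306−396) = -4230 J.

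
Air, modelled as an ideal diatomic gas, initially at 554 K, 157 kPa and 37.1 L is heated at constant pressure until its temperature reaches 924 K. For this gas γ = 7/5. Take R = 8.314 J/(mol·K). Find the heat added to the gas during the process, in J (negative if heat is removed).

n = P₁V₁/(RT₁) = 157×37.1/(8.314×554) = 1.26 mol.
Isobaric: P stays 157 kPa; V/T = const ⇒ T₂ = 924 K, V₂ = 61.9 L.
W = PΔV = 157×(61.9−37.1) kPa·L = 3890 J.
ΔU = nCvΔT = 1.26×20.8×(924−554) = 9730 J.
Q = ΔU + W = nCpΔT = 13600 J.

13600 J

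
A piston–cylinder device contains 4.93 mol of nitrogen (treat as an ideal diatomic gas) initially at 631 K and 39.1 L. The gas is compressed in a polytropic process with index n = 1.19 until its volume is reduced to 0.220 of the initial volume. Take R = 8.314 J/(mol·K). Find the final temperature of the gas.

P₁ = nRT₁/V₁ = 4.93×8.314×631/39.1 = 661 kPa.
Polytropic n=1.19: T₂ = T₁(V₁/V₂)^(n−1) = 631×(4.55)^0.19 = 841 K; P₂ = P₁(V₁/V₂)^n = 4010 kPa.

841 K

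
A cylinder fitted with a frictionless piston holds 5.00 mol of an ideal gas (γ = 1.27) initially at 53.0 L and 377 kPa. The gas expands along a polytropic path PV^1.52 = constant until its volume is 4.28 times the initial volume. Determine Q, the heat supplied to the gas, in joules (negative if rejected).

T₁ = P₁V₁/(nR) = 377×53.0/(5.00×8.314) = 481 K.
Polytropic n=1.52: T₂ = T₁(V₁/V₂)^(n−1) = 481×(0.234)^0.52 = 226 K; P₂ = P₁(V₁/V₂)^n = 41.4 kPa.
W = (P₁V₁−P₂V₂)/(n−1) = (377×53.0−41.4×227)/0.52 = 20400 J.
ΔU = nCvΔT = 5.00×30.8×(226−481) = -39300 J.
Q = ΔU + W = -18900 J.

-18900 J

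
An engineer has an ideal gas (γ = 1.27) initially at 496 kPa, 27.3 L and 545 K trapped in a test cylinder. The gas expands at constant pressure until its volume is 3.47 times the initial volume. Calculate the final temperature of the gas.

1890 K

Isobaric: P stays 496 kPa; V/T = const ⇒ T₂ = 1890 K, V₂ = 94.7 L.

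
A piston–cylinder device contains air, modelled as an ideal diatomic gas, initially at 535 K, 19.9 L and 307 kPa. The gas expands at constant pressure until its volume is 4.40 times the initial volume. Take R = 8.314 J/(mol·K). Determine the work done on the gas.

n = P₁V₁/(RT₁) = 307×19.9/(8.314×535) = 1.37 mol.
Isobaric: P stays 307 kPa; V/T = const ⇒ T₂ = 2350 K, V₂ = 87.6 L.
W = PΔV = 307×(87.6−19.9) kPa·L = 20800 J.
Work done on the gas = −W_by = -20800 J.

-20800 J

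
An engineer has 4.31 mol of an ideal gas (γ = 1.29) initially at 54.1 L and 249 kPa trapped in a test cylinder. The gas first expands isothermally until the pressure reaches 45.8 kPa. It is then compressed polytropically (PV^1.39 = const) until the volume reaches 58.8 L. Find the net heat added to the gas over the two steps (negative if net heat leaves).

T₁ = P₁V₁/(nR) = 249×54.1/(4.31×8.314) = 376 K.
Step 1 — Isothermal: T stays 376 K; PV = const ⇒ V₂ = 294 L, P₂ = 45.8 kPa.
ΔU = 0 (ideal gas, T constant).
W = nRT ln(V₂/V₁) = 4.31×8.314×376×ln(5.44) = 22800 J.
Q = ΔU + W = 22800 J.
State after step 1: P = 45.8 kPa, V = 294 L, T = 376 K.
Step 2 — Polytropic n=1.39: T₂ = T₁(V₁/V₂)^(n−1) = 376×(5.00)^0.39 = 704 K; P₂ = P₁(V₁/V₂)^n = 429 kPa.
W = (P₁V₁−P₂V₂)/(n−1) = (45.8×294−429×58.8)/0.39 = -30200 J.
ΔU = nCvΔT = 4.31×28.7×(704−376) = 40600 J.
Q = ΔU + W = 10400 J.
Net over both steps: W = -7370 J, Q = 33200 J, ΔU = 40600 J.

33200 J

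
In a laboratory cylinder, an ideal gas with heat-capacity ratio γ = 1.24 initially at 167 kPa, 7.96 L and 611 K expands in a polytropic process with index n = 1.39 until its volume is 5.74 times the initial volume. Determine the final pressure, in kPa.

Polytropic n=1.39: T₂ = T₁(V₁/V₂)^(n−1) = 611×(0.174)^0.39 = 309 K; P₂ = P₁(V₁/V₂)^n = 14.7 kPa.

14.7 kPa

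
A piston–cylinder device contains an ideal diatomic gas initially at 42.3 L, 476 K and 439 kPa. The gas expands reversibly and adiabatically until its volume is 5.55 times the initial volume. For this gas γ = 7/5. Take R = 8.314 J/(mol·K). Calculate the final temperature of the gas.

Adiabatic: TV^(γ−1) = const ⇒ T₂ = 476×(0.180)^0.400 = 240 K; PV^γ = const ⇒ P₂ = 39.9 kPa.

240 K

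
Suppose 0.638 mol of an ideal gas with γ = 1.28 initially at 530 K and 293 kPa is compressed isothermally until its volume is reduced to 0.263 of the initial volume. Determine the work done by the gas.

-3750 J

V₁ = nRT₁/P₁ = 0.638×8.314×530/293 = 9.59 L.
Isothermal: T stays 530 K; PV = const ⇒ V₂ = 2.52 L, P₂ = 1110 kPa.
W = nRT ln(V₂/V₁) = 0.638×8.314×530×ln(0.263) = -3750 J.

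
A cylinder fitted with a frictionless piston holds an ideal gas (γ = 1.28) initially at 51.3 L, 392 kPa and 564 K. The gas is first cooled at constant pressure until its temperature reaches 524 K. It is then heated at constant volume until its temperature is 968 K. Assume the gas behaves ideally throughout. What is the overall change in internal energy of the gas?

n = P₁V₁/(RT₁) = 392×51.3/(8.314×564) = 4.29 mol.
Step 1 — Isobaric: P stays 392 kPa; V/T = const ⇒ T₂ = 524 K, V₂ = 47.7 L.
W = PΔV = 392×(47.7−51.3) kPa·L = -1430 J.
ΔU = nCvΔT = 4.29×29.7×(524−564) = -5090 J.
Q = ΔU + W = nCpΔT = -6520 J.
State after step 1: P = 392 kPa, V = 47.7 L, T = 524 K.
Step 2 — Isochoric: V stays 47.7 L; P/T = const ⇒ T₂ = 968 K, P₂ = 724 kPa.
W = 0 (no volume change).
ΔU = nCvΔT = 4.29×29.7×(968−524) = 56500 J.
Q = ΔU = 56500 J.
Net over both steps: W = -1430 J, Q = 50000 J, ΔU = 51400 J.

51400 J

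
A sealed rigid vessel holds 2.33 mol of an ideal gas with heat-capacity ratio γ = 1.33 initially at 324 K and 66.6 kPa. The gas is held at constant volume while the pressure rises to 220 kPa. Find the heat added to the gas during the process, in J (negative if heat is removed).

43800 J

V₁ = nRT₁/P₁ = 2.33×8.314×324/66.6 = 94.2 L.
Isochoric: V stays 94.2 L; P/T = const ⇒ T₂ = 1070 K, P₂ = 220 kPa.
W = 0 (no volume change).
ΔU = nCvΔT = 2.33×25.2×(1070−324) = 43800 J.
Q = ΔU = 43800 J.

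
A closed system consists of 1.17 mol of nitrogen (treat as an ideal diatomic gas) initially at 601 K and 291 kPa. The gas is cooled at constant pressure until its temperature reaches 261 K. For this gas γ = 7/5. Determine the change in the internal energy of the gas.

-8270 J

V₁ = nRT₁/P₁ = 1.17×8.314×601/291 = 20.1 L.
Isobaric: P stays 291 kPa; V/T = const ⇒ T₂ = 261 K, V₂ = 8.72 L.
For an ideal gas ΔU = nCvΔT with Cv = (5/2)R = 20.8 J/(mol·K).
ΔU = 1.17×20.8×(261−601) = -8270 J.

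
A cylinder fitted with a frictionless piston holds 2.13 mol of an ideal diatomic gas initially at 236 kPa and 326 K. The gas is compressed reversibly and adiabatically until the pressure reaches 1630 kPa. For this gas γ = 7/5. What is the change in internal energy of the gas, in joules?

10600 J

V₁ = nRT₁/P₁ = 2.13×8.314×326/236 = 24.5 L.
Adiabatic: T₂/T₁ = (P₂/P₁)^((γ−1)/γ) ⇒ T₂ = 326×(6.91)^0.286 = 566 K; V₂ = 6.15 L.
For an ideal gas ΔU = nCvΔT with Cv = (5/2)R = 20.8 J/(mol·K).
ΔU = 2.13×20.8×(566−326) = 10600 J.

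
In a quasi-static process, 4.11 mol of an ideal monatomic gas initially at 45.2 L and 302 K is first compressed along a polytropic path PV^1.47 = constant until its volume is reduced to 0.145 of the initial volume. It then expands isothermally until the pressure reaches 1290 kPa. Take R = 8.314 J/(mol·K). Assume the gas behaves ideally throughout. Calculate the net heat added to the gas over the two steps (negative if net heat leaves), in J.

P₁ = nRT₁/V₁ = 4.11×8.314×302/45.2 = 228 kPa.
Step 1 — Polytropic n=1.47: T₂ = T₁(V₁/V₂)^(n−1) = 302×(6.90)^0.47 = 748 K; P₂ = P₁(V₁/V₂)^n = 3900 kPa.
W = (P₁V₁−P₂V₂)/(n−1) = (228×45.2−3900×6.55)/0.47 = -32500 J.
ΔU = nCvΔT = 4.11×12.5×(748−302) = 22900 J.
Q = ΔU + W = -9580 J.
State after step 1: P = 3900 kPa, V = 6.55 L, T = 748 K.
Step 2 — Isothermal: T stays 748 K; PV = const ⇒ V₂ = 19.8 L, P₂ = 1290 kPa.
ΔU = 0 (ideal gas, T constant).
W = nRT ln(V₂/V₁) = 4.11×8.314×748×ln(3.02) = 28300 J.
Q = ΔU + W = 28300 J.
Net over both steps: W = -4150 J, Q = 18700 J, ΔU = 22900 J.

18700 J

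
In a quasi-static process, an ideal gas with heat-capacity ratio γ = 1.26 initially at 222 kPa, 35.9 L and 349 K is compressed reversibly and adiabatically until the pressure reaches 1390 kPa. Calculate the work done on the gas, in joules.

n = P₁V₁/(RT₁) = 222×35.9/(8.314×349) = 2.75 mol.
Adiabatic: T₂/T₁ = (P₂/P₁)^((γ−1)/γ) ⇒ T₂ = 349×(6.26)^0.206 = 510 K; V₂ = 8.37 L.
ΔU = nCvΔT = 2.75×32.0×(510−349) = 14100 J.
Q = 0 for an adiabatic process, so W = −ΔU = -14100 J.
Work done on the gas = −W_by = 14100 J.

14100 J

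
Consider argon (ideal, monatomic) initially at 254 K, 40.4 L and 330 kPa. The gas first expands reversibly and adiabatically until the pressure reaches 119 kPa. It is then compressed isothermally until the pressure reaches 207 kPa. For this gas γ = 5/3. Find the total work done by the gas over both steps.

1790 J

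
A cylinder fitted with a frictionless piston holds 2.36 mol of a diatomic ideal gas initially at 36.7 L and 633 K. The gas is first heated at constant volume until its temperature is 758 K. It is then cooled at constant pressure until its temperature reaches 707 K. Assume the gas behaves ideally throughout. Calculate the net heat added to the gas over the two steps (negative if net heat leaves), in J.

P₁ = nRT₁/V₁ = 2.36×8.314×633/36.7 = 338 kPa.
Step 1 — Isochoric: V stays 36.7 L; P/T = const ⇒ T₂ = 758 K, P₂ = 405 kPa.
W = 0 (no volume change).
ΔU = nCvΔT = 2.36×20.8×(758−633) = 6130 J.
Q = ΔU = 6130 J.
State after step 1: P = 405 kPa, V = 36.7 L, T = 758 K.
Step 2 — Isobaric: P stays 405 kPa; V/T = const ⇒ T₂ = 707 K, V₂ = 34.2 L.
W = PΔV = 405×(34.2−36.7) kPa·L = -1000 J.
ΔU = nCvΔT = 2.36×20.8×(707−758) = -2500 J.
Q = ΔU + W = nCpΔT = -3500 J.
Net over both steps: W = -1000 J, Q = 2630 J, ΔU = 3630 J.

2630 J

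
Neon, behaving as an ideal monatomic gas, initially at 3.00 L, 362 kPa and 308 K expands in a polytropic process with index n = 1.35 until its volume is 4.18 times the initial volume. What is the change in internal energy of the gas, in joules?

-642 J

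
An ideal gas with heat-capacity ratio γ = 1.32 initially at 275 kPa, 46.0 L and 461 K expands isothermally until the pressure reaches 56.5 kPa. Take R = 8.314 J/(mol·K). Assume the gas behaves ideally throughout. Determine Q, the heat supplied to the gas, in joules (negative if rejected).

n = P₁V₁/(RT₁) = 275×46.0/(8.314×461) = 3.30 mol.
Isothermal: T stays 461 K; PV = const ⇒ V₂ = 224 L, P₂ = 56.5 kPa.
ΔU = 0 (ideal gas, T constant).
W = nRT ln(V₂/V₁) = 3.30×8.314×461×ln(4.87) = 20000 J.
Q = ΔU + W = 20000 J.

20000 J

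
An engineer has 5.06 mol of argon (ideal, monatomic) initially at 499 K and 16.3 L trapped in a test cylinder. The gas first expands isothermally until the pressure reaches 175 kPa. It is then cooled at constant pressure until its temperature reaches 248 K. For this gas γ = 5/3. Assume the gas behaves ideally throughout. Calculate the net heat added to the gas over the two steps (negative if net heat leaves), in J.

15500 J

P₁ = nRT₁/V₁ = 5.06×8.314×499/16.3 = 1290 kPa.
Step 1 — Isothermal: T stays 499 K; PV = const ⇒ V₂ = 120 L, P₂ = 175 kPa.
ΔU = 0 (ideal gas, T constant).
W = nRT ln(V₂/V₁) = 5.06×8.314×499×ln(7.36) = 41900 J.
Q = ΔU + W = 41900 J.
State after step 1: P = 175 kPa, V = 120 L, T = 499 K.
Step 2 — Isobaric: P stays 175 kPa; V/T = const ⇒ T₂ = 248 K, V₂ = 59.6 L.
W = PΔV = 175×(59.6−120) kPa·L = -10600 J.
ΔU = nCvΔT = 5.06×12.5×(248−499) = -15800 J.
Q = ΔU + W = nCpΔT = -26400 J.
Net over both steps: W = 31300 J, Q = 15500 J, ΔU = -15800 J.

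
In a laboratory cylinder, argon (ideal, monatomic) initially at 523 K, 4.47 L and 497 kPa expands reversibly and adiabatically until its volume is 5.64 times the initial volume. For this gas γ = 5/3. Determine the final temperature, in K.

Adiabatic: TV^(γ−1) = const ⇒ T₂ = 523×(0.177)^0.667 = 165 K; PV^γ = const ⇒ P₂ = 27.8 kPa.

165 K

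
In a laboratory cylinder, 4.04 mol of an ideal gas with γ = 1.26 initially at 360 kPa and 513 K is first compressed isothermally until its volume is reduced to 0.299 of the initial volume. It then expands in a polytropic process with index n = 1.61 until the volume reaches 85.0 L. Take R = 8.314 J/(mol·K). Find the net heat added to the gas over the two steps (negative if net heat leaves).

V₁ = nRT₁/P₁ = 4.04×8.314×513/360 = 47.9 L.
Step 1 — Isothermal: T stays 513 K; PV = const ⇒ V₂ = 14.3 L, P₂ = 1200 kPa.
ΔU = 0 (ideal gas, T constant).
W = nRT ln(V₂/V₁) = 4.04×8.314×513×ln(0.299) = -20800 J.
Q = ΔU + W = -20800 J.
State after step 1: P = 1200 kPa, V = 14.3 L, T = 513 K.
Step 2 — Polytropic n=1.61: T₂ = T₁(V₁/V₂)^(n−1) = 513×(0.168)^0.61 = 173 K; P₂ = P₁(V₁/V₂)^n = 68.4 kPa.
W = (P₁V₁−P₂V₂)/(n−1) = (1200×14.3−68.4×85.0)/0.61 = 18700 J.
ΔU = nCvΔT = 4.04×32.0×(173−513) = -43900 J.
Q = ΔU + W = -25200 J.
Net over both steps: W = -2080 J, Q = -46000 J, ΔU = -43900 J.

-46000 J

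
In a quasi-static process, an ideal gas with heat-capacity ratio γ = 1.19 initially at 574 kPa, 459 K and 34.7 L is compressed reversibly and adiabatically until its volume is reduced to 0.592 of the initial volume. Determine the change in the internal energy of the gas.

n = P₁V₁/(RT₁) = 574×34.7/(8.314×459) = 5.22 mol.
Adiabatic: TV^(γ−1) = const ⇒ T₂ = 459×(1.69)^0.190 = 507 K; PV^γ = const ⇒ P₂ = 1070 kPa.
For an ideal gas ΔU = nCvΔT with Cv = R/(γ−1) = 43.8 J/(mol·K).
ΔU = 5.22×43.8×(507−459) = 11000 J.

11000 J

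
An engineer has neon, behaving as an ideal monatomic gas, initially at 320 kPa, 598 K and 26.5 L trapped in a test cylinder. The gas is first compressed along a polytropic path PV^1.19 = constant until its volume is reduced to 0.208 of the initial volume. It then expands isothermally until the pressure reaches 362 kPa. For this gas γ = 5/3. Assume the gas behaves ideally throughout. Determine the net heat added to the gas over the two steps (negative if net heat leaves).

n = P₁V₁/(RT₁) = 320×26.5/(8.314×598) = 1.71 mol.
Step 1 — Polytropic n=1.19: T₂ = T₁(V₁/V₂)^(n−1) = 598×(4.81)^0.19 = 806 K; P₂ = P₁(V₁/V₂)^n = 2070 kPa.
W = (P₁V₁−P₂V₂)/(n−1) = (320×26.5−2070×5.51)/0.19 = -15500 J.
ΔU = nCvΔT = 1.71×12.5×(806−598) = 4420 J.
Q = ΔU + W = -11100 J.
State after step 1: P = 2070 kPa, V = 5.51 L, T = 806 K.
Step 2 — Isothermal: T stays 806 K; PV = const ⇒ V₂ = 31.6 L, P₂ = 362 kPa.
ΔU = 0 (ideal gas, T constant).
W = nRT ln(V₂/V₁) = 1.71×8.314×806×ln(5.73) = 19900 J.
Q = ΔU + W = 19900 J.
Net over both steps: W = 4430 J, Q = 8850 J, ΔU = 4420 J.

8850 J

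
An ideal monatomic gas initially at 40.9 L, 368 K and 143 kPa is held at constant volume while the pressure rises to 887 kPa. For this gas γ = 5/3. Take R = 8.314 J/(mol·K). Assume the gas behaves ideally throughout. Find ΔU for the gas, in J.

n = P₁V₁/(RT₁) = 143×40.9/(8.314×368) = 1.91 mol.
Isochoric: V stays 40.9 L; P/T = const ⇒ T₂ = 2280 K, P₂ = 887 kPa.
For an ideal gas ΔU = nCvΔT with Cv = (3/2)R = 12.5 J/(mol·K).
ΔU = 1.91×12.5×(2280−368) = 45600 J.

45600 J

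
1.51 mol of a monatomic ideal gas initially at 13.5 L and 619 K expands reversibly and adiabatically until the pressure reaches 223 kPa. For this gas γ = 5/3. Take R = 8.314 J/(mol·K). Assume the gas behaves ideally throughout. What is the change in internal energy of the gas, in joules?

-3680 J

P₁ = nRT₁/V₁ = 1.51×8.314×619/13.5 = 576 kPa.
Adiabatic: T₂/T₁ = (P₂/P₁)^((γ−1)/γ) ⇒ T₂ = 619×(0.387)^0.400 = 424 K; V₂ = 23.8 L.
For an ideal gas ΔU = nCvΔT with Cv = (3/2)R = 12.5 J/(mol·K).
ΔU = 1.51×12.5×(424−619) = -3680 J.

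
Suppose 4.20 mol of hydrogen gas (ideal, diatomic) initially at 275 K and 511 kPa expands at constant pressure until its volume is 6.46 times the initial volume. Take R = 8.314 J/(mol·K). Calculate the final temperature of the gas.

V₁ = nRT₁/P₁ = 4.20×8.314×275/511 = 18.8 L.
Isobaric: P stays 511 kPa; V/T = const ⇒ T₂ = 1780 K, V₂ = 121 L.

1780 K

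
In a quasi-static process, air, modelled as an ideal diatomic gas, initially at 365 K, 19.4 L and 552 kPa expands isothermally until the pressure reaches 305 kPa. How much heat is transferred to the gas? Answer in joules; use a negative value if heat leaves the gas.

n = P₁V₁/(RT₁) = 552×19.4/(8.314×365) = 3.53 mol.
Isothermal: T stays 365 K; PV = const ⇒ V₂ = 35.1 L, P₂ = 305 kPa.
ΔU = 0 (ideal gas, T constant).
W = nRT ln(V₂/V₁) = 3.53×8.314×365×ln(1.81) = 6350 J.
Q = ΔU + W = 6350 J.

6350 J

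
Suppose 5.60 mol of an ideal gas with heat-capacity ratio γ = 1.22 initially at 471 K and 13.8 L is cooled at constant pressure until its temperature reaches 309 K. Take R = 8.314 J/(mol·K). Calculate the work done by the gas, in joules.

P₁ = nRT₁/V₁ = 5.60×8.314×471/13.8 = 1590 kPa.
Isobaric: P stays 1590 kPa; V/T = const ⇒ T₂ = 309 K, V₂ = 9.05 L.
W = PΔV = 1590×(9.05−13.8) kPa·L = -7540 J.

-7540 J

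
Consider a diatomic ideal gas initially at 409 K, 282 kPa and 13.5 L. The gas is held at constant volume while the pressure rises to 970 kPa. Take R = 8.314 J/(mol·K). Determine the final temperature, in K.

Isochoric: V stays 13.5 L; P/T = const ⇒ T₂ = 1410 K, P₂ = 970 kPa.

1410 K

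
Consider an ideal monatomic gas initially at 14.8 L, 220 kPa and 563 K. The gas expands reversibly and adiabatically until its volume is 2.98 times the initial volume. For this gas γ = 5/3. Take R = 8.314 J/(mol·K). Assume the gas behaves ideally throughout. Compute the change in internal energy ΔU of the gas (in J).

n = P₁V₁/(RT₁) = 220×14.8/(8.314×563) = 0.696 mol.
Adiabatic: TV^(γ−1) = const ⇒ T₂ = 563×(0.336)^0.667 = 272 K; PV^γ = const ⇒ P₂ = 35.7 kPa.
For an ideal gas ΔU = nCvΔT with Cv = (3/2)R = 12.5 J/(mol·K).
ΔU = 0.696×12.5×(272−563) = -2530 J.

-2530 J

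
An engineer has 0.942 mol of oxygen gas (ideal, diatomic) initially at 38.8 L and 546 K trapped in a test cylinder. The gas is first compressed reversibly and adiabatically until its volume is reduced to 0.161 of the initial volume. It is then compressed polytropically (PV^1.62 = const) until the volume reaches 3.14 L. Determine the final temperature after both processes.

1740 K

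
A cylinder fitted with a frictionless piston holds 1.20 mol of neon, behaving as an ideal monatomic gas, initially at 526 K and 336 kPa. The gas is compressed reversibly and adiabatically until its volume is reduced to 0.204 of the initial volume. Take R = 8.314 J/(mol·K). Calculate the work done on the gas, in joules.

V₁ = nRT₁/P₁ = 1.20×8.314×526/336 = 15.6 L.
Adiabatic: TV^(γ−1) = const ⇒ T₂ = 526×(4.90)^0.667 = 1520 K; PV^γ = const ⇒ P₂ = 4750 kPa.
ΔU = nCvΔT = 1.20×12.5×(1520−526) = 14800 J.
Q = 0 for an adiabatic process, so W = −ΔU = -14800 J.
Work done on the gas = −W_by = 14800 J.

14800 J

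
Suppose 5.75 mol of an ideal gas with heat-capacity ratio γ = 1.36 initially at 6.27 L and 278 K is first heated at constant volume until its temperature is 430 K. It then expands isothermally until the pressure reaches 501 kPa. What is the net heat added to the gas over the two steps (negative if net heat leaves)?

58800 J

P₁ = nRT₁/V₁ = 5.75×8.314×278/6.27 = 2120 kPa.
Step 1 — Isochoric: V stays 6.27 L; P/T = const ⇒ T₂ = 430 K, P₂ = 3280 kPa.
W = 0 (no volume change).
ΔU = nCvΔT = 5.75×23.1×(430−278) = 20200 J.
Q = ΔU = 20200 J.
State after step 1: P = 3280 kPa, V = 6.27 L, T = 430 K.
Step 2 — Isothermal: T stays 430 K; PV = const ⇒ V₂ = 41.0 L, P₂ = 501 kPa.
ΔU = 0 (ideal gas, T constant).
W = nRT ln(V₂/V₁) = 5.75×8.314×430×ln(6.54) = 38600 J.
Q = ΔU + W = 38600 J.
Net over both steps: W = 38600 J, Q = 58800 J, ΔU = 20200 J.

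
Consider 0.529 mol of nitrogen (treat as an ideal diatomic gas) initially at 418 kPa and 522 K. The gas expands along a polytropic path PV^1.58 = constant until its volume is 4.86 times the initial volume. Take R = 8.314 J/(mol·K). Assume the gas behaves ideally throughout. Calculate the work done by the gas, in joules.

V₁ = nRT₁/P₁ = 0.529×8.314×522/418 = 5.49 L.
Polytropic n=1.58: T₂ = T₁(V₁/V₂)^(n−1) = 522×(0.206)^0.58 = 209 K; P₂ = P₁(V₁/V₂)^n = 34.4 kPa.
W = (P₁V₁−P₂V₂)/(n−1) = (418×5.49−34.4×26.7)/0.58 = 2380 J.

2380 J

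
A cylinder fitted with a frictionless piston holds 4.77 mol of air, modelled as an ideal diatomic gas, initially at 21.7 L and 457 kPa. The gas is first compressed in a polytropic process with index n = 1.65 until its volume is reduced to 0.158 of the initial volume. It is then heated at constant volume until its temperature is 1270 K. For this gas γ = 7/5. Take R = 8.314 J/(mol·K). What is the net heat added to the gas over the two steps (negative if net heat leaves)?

T₁ = P₁V₁/(nR) = 457×21.7/(4.77×8.314) = 250 K.
Step 1 — Polytropic n=1.65: T₂ = T₁(V₁/V₂)^(n−1) = 250×(6.33)^0.65 = 830 K; P₂ = P₁(V₁/V₂)^n = 9600 kPa.
W = (P₁V₁−P₂V₂)/(n−1) = (457×21.7−9600×3.43)/0.65 = -35400 J.
ΔU = nCvΔT = 4.77×20.8×(830−250) = 57500 J.
Q = ΔU + W = 22100 J.
State after step 1: P = 9600 kPa, V = 3.43 L, T = 830 K.
Step 2 — Isochoric: V stays 3.43 L; P/T = const ⇒ T₂ = 1270 K, P₂ = 14700 kPa.
W = 0 (no volume change).
ΔU = nCvΔT = 4.77×20.8×(1270−830) = 43700 J.
Q = ΔU = 43700 J.
Net over both steps: W = -35400 J, Q = 65800 J, ΔU = 101000 J.

65800 J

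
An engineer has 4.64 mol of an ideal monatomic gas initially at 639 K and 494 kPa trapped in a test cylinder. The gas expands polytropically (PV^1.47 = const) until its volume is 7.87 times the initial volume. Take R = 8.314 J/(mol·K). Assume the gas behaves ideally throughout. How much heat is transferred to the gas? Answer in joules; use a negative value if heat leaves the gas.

V₁ = nRT₁/P₁ = 4.64×8.314×639/494 = 49.9 L.
Polytropic n=1.47: T₂ = T₁(V₁/V₂)^(n−1) = 639×(0.127)^0.47 = 242 K; P₂ = P₁(V₁/V₂)^n = 23.8 kPa.
W = (P₁V₁−P₂V₂)/(n−1) = (494×49.9−23.8×393)/0.47 = 32600 J.
ΔU = nCvΔT = 4.64×12.5×(242−639) = -23000 J.
Q = ΔU + W = 9600 J.

9600 J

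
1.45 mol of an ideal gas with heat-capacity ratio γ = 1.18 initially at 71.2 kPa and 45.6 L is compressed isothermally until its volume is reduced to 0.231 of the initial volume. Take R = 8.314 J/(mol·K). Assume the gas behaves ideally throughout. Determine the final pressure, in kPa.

T₁ = P₁V₁/(nR) = 71.2×45.6/(1.45×8.314) = 269 K.
Isothermal: T stays 269 K; PV = const ⇒ V₂ = 10.5 L, P₂ = 308 kPa.

308 kPa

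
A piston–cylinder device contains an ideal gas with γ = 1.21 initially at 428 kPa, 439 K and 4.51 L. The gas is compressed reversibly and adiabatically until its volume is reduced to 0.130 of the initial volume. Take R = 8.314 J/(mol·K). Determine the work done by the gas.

-4920 J

n = P₁V₁/(RT₁) = 428×4.51/(8.314×439) = 0.529 mol.
Adiabatic: TV^(γ−1) = const ⇒ T₂ = 439×(7.69)^0.210 = 674 K; PV^γ = const ⇒ P₂ = 5050 kPa.
ΔU = nCvΔT = 0.529×39.6×(674−439) = 4920 J.
Q = 0 for an adiabatic process, so W = −ΔU = -4920 J.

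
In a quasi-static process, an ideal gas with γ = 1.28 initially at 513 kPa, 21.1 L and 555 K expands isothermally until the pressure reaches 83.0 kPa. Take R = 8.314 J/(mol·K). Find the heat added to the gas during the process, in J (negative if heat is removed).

19700 J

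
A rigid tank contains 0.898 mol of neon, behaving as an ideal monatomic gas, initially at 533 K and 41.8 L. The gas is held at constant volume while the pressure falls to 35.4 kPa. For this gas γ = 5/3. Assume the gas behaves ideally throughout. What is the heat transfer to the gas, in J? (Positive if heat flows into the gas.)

-3750 J

P₁ = nRT₁/V₁ = 0.898×8.314×533/41.8 = 95.2 kPa.
Isochoric: V stays 41.8 L; P/T = const ⇒ T₂ = 198 K, P₂ = 35.4 kPa.
W = 0 (no volume change).
ΔU = nCvΔT = 0.898×12.5×(198−533) = -3750 J.
Q = ΔU = -3750 J.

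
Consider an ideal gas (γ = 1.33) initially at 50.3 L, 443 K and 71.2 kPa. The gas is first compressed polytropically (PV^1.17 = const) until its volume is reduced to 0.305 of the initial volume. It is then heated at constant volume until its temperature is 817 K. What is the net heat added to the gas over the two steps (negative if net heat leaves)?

n = P₁V₁/(RT₁) = 71.2×50.3/(8.314×443) = 0.972 mol.
Step 1 — Polytropic n=1.17: T₂ = T₁(V₁/V₂)^(n−1) = 443×(3.28)^0.17 = 542 K; P₂ = P₁(V₁/V₂)^n = 286 kPa.
W = (P₁V₁−P₂V₂)/(n−1) = (71.2×50.3−286×15.3)/0.17 = -4710 J.
ΔU = nCvΔT = 0.972×25.2×(542−443) = 2430 J.
Q = ΔU + W = -2280 J.
State after step 1: P = 286 kPa, V = 15.3 L, T = 542 K.
Step 2 — Isochoric: V stays 15.3 L; P/T = const ⇒ T₂ = 817 K, P₂ = 431 kPa.
W = 0 (no volume change).
ΔU = nCvΔT = 0.972×25.2×(817−542) = 6730 J.
Q = ΔU = 6730 J.
Net over both steps: W = -4710 J, Q = 4450 J, ΔU = 9160 J.

4450 J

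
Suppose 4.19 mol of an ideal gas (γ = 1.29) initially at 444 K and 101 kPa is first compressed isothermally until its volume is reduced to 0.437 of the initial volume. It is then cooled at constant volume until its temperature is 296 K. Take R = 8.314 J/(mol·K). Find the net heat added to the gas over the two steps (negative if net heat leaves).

-30600 J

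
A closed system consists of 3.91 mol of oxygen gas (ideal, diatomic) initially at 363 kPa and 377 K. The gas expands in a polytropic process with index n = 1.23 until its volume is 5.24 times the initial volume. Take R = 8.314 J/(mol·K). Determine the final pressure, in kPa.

47.3 kPa

V₁ = nRT₁/P₁ = 3.91×8.314×377/363 = 33.8 L.
Polytropic n=1.23: T₂ = T₁(V₁/V₂)^(n−1) = 377×(0.191)^0.23 = 258 K; P₂ = P₁(V₁/V₂)^n = 47.3 kPa.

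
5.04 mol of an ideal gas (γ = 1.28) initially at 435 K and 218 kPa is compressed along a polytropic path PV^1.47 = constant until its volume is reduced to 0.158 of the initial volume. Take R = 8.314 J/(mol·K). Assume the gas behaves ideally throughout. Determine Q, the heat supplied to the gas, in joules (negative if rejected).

V₁ = nRT₁/P₁ = 5.04×8.314×435/218 = 83.6 L.
Polytropic n=1.47: T₂ = T₁(V₁/V₂)^(n−1) = 435×(6.33)^0.47 = 1040 K; P₂ = P₁(V₁/V₂)^n = 3280 kPa.
W = (P₁V₁−P₂V₂)/(n−1) = (218×83.6−3280×13.2)/0.47 = -53500 J.
ΔU = nCvΔT = 5.04×29.7×(1040−435) = 89900 J.
Q = ΔU + W = 36300 J.

36300 J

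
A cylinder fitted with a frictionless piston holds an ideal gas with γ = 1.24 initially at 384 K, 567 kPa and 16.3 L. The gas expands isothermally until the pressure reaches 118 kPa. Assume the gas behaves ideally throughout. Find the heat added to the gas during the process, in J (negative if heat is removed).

14500 J

n = P₁V₁/(RT₁) = 567×16.3/(8.314×384) = 2.89 mol.
Isothermal: T stays 384 K; PV = const ⇒ V₂ = 78.3 L, P₂ = 118 kPa.
ΔU = 0 (ideal gas, T constant).
W = nRT ln(V₂/V₁) = 2.89×8.314×384×ln(4.81) = 14500 J.
Q = ΔU + W = 14500 J.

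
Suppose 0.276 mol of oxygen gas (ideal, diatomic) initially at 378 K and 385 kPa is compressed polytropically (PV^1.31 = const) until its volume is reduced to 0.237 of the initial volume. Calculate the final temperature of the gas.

V₁ = nRT₁/P₁ = 0.276×8.314×378/385 = 2.25 L.
Polytropic n=1.31: T₂ = T₁(V₁/V₂)^(n−1) = 378×(4.22)^0.31 = 591 K; P₂ = P₁(V₁/V₂)^n = 2540 kPa.

591 K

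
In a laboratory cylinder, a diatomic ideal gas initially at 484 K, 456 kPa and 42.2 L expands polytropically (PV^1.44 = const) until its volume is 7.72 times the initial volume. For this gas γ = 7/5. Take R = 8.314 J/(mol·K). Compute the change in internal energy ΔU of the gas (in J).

n = P₁V₁/(RT₁) = 456×42.2/(8.314×484) = 4.78 mol.
Polytropic n=1.44: T₂ = T₁(V₁/V₂)^(n−1) = 484×(0.130)^0.44 = 197 K; P₂ = P₁(V₁/V₂)^n = 24.0 kPa.
For an ideal gas ΔU = nCvΔT with Cv = (5/2)R = 20.8 J/(mol·K).
ΔU = 4.78×20.8×(197−484) = -28500 J.

-28500 J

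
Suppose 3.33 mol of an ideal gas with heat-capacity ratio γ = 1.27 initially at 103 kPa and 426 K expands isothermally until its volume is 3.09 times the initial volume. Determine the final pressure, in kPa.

V₁ = nRT₁/P₁ = 3.33×8.314×426/103 = 115 L.
Isothermal: T stays 426 K; PV = const ⇒ V₂ = 354 L, P₂ = 33.3 kPa.

33.3 kPa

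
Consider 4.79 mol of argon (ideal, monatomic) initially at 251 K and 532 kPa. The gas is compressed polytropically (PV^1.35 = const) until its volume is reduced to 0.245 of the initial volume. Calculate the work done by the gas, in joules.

V₁ = nRT₁/P₁ = 4.79×8.314×251/532 = 18.8 L.
Polytropic n=1.35: T₂ = T₁(V₁/V₂)^(n−1) = 251×(4.08)^0.35 = 411 K; P₂ = P₁(V₁/V₂)^n = 3550 kPa.
W = (P₁V₁−P₂V₂)/(n−1) = (532×18.8−3550×4.60)/0.35 = -18200 J.

-18200 J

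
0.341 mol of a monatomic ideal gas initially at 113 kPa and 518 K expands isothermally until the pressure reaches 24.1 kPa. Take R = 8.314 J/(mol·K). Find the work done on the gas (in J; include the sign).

-2270 J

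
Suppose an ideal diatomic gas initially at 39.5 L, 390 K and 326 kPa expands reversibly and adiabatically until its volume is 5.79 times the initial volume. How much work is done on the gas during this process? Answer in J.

n = P₁V₁/(RT₁) = 326×39.5/(8.314×390) = 3.97 mol.
Adiabatic: TV^(γ−1) = const ⇒ T₂ = 390×(0.173)^0.400 = 193 K; PV^γ = const ⇒ P₂ = 27.9 kPa.
ΔU = nCvΔT = 3.97×20.8×(193−390) = -16200 J.
Q = 0 for an adiabatic process, so W = −ΔU = 16200 J.
Work done on the gas = −W_by = -16200 J.

-16200 J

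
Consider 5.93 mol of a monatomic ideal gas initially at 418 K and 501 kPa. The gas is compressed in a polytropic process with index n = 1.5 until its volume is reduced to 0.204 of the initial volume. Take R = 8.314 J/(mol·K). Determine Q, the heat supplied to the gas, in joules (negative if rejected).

V₁ = nRT₁/P₁ = 5.93×8.314×418/501 = 41.1 L.
Polytropic n=1.5: T₂ = T₁(V₁/V₂)^(n−1) = 418×(4.90)^0.50 = 925 K; P₂ = P₁(V₁/V₂)^n = 5440 kPa.
W = (P₁V₁−P₂V₂)/(n−1) = (501×41.1−5440×8.39)/0.50 = -50000 J.
ΔU = nCvΔT = 5.93×12.5×(925−418) = 37500 J.
Q = ΔU + W = -12500 J.

-12500 J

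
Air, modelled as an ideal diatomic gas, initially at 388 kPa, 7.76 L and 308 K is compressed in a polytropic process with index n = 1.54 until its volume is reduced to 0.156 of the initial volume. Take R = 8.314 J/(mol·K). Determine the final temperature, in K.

Polytropic n=1.54: T₂ = T₁(V₁/V₂)^(n−1) = 308×(6.41)^0.54 = 840 K; P₂ = P₁(V₁/V₂)^n = 6780 kPa.

840 K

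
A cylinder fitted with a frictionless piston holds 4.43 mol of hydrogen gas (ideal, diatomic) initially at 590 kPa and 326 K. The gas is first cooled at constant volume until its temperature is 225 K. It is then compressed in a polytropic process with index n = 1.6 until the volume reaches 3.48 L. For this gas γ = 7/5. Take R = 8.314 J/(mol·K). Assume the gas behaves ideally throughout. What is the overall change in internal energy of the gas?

29800 J

V₁ = nRT₁/P₁ = 4.43×8.314×326/590 = 20.4 L.
Step 1 — Isochoric: V stays 20.4 L; P/T = const ⇒ T₂ = 225 K, P₂ = 407 kPa.
W = 0 (no volume change).
ΔU = nCvΔT = 4.43×20.8×(225−326) = -9300 J.
Q = ΔU = -9300 J.
State after step 1: P = 407 kPa, V = 20.4 L, T = 225 K.
Step 2 — Polytropic n=1.6: T₂ = T₁(V₁/V₂)^(n−1) = 225×(5.85)^0.60 = 649 K; P₂ = P₁(V₁/V₂)^n = 6870 kPa.
W = (P₁V₁−P₂V₂)/(n−1) = (407×20.4−6870×3.48)/0.60 = -26000 J.
ΔU = nCvΔT = 4.43×20.8×(649−225) = 39100 J.
Q = ΔU + W = 13000 J.
Net over both steps: W = -26000 J, Q = 3720 J, ΔU = 29800 J.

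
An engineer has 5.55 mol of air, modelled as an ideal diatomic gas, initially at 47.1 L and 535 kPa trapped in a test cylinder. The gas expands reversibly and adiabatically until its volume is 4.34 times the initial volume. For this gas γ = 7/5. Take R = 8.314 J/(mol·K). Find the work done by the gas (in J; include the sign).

28000 J

T₁ = P₁V₁/(nR) = 535×47.1/(5.55×8.314) = 546 K.
Adiabatic: TV^(γ−1) = const ⇒ T₂ = 546×(0.230)^0.400 = 304 K; PV^γ = const ⇒ P₂ = 68.5 kPa.
ΔU = nCvΔT = 5.55×20.8×(304−546) = -28000 J.
Q = 0 for an adiabatic process, so W = −ΔU = 28000 J.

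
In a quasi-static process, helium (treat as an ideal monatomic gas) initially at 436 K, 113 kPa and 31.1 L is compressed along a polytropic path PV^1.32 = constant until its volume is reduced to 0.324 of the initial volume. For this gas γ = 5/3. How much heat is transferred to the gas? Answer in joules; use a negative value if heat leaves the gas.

-2480 J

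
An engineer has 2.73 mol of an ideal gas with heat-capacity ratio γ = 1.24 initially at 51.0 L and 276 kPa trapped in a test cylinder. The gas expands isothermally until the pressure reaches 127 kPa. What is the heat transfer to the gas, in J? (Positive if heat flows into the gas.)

T₁ = P₁V₁/(nR) = 276×51.0/(2.73×8.314) = 620 K.
Isothermal: T stays 620 K; PV = const ⇒ V₂ = 111 L, P₂ = 127 kPa.
ΔU = 0 (ideal gas, T constant).
W = nRT ln(V₂/V₁) = 2.73×8.314×620×ln(2.17) = 10900 J.
Q = ΔU + W = 10900 J.

10900 J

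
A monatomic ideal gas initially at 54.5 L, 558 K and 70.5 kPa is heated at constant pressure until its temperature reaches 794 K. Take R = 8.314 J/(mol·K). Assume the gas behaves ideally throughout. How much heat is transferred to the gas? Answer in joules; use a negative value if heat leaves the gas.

4060 J

n = P₁V₁/(RT₁) = 70.5×54.5/(8.314×558) = 0.828 mol.
Isobaric: P stays 70.5 kPa; V/T = const ⇒ T₂ = 794 K, V₂ = 77.6 L.
W = PΔV = 70.5×(77.6−54.5) kPa·L = 1630 J.
ΔU = nCvΔT = 0.828×12.5×(794−558) = 2440 J.
Q = ΔU + W = nCpΔT = 4060 J.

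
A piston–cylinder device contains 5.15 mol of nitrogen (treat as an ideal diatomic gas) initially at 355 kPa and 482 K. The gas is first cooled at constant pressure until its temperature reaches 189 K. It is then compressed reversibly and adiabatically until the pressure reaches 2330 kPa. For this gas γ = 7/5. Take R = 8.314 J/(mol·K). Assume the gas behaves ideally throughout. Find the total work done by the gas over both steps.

-26900 J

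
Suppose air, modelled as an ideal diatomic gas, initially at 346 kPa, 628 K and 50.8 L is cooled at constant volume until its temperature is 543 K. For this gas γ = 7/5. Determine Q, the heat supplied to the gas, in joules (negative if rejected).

n = P₁V₁/(RT₁) = 346×50.8/(8.314×628) = 3.37 mol.
Isochoric: V stays 50.8 L; P/T = const ⇒ T₂ = 543 K, P₂ = 299 kPa.
W = 0 (no volume change).
ΔU = nCvΔT = 3.37×20.8×(543−628) = -5950 J.
Q = ΔU = -5950 J.

-5950 J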